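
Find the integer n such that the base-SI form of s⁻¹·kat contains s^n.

kat = s⁻¹·mol.
Combining: s⁻¹·kat = s⁻¹ · (s⁻¹·mol) = s⁻²·mol.
The exponent of s is -2.

-2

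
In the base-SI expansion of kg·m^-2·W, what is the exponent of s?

W = kg·m²·s⁻³.
Combining: kg·m⁻²·W = kg · m⁻² · (kg·m²·s⁻³) = kg²·s⁻³.
The exponent of s is -3.

-3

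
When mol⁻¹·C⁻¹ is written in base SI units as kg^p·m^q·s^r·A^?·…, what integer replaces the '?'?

-1

C = A·s = s·A (charge = current × time).
So C⁻¹ = s⁻¹·A⁻¹.
Combining: mol⁻¹·C⁻¹ = mol⁻¹ · (s⁻¹·A⁻¹) = s⁻¹·A⁻¹·mol⁻¹.
The exponent of A is -1.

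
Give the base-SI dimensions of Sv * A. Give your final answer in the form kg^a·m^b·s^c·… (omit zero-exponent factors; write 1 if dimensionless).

Sv = m²·s⁻².
Combining: Sv·A = (m²·s⁻²) · A = m²·s⁻²·A.

m²·s⁻²·A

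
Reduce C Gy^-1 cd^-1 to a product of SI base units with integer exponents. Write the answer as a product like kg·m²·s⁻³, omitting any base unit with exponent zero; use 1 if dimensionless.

C = A·s = s·A (charge = current × time).
Gy = J/kg (absorbed dose = energy per mass),
    = m²·s⁻².
So Gy⁻¹ = m⁻²·s².
Combining: C·Gy⁻¹·cd⁻¹ = (s·A) · (m⁻²·s²) · cd⁻¹ = m⁻²·s³·A·cd⁻¹.

m⁻²·s³·A·cd⁻¹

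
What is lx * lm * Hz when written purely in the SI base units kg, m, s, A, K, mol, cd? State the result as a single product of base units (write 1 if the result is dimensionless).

m⁻²·s⁻¹·cd²

lx = lm/m² (illuminance = luminous flux per area),
    = m⁻²·cd.
lm = cd·sr = cd (luminous flux; sr is dimensionless).
Hz = 1/s = s⁻¹ (frequency is cycles per second).
Combining: lx·lm·Hz = (m⁻²·cd) · cd · s⁻¹ = m⁻²·s⁻¹·cd².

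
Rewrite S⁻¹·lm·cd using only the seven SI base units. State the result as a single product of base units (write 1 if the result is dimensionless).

kg·m²·s⁻³·A⁻²·cd²

S = kg⁻¹·m⁻²·s³·A².
So S⁻¹ = kg·m²·s⁻³·A⁻².
lm = cd.
Combining: S⁻¹·lm·cd = (kg·m²·s⁻³·A⁻²) · cd · cd = kg·m²·s⁻³·A⁻²·cd².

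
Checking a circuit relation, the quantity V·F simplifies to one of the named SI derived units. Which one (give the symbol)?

C

V = W/A (potential = power per current),
    = kg·m²·s⁻³·A⁻¹.
F = C/V (capacitance = charge per voltage),
    = A·s/(kg·m²·s⁻³·A⁻¹) (substituting C and V),
    = kg⁻¹·m⁻²·s⁴·A².
Combining: V·F = (kg·m²·s⁻³·A⁻¹) · (kg⁻¹·m⁻²·s⁴·A²) = s·A.
s·A is the base-SI form of the coulomb.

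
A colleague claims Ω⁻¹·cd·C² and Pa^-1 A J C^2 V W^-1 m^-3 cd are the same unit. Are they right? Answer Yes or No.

Left side:
  Ω = V/A (resistance = voltage per current),
      = kg·m²·s⁻³·A⁻².
  So Ω⁻¹ = kg⁻¹·m⁻²·s³·A².
  C = A·s = s·A (charge = current × time).
  So C² = s²·A².
  Combining: Ω⁻¹·cd·C² = (kg⁻¹·m⁻²·s³·A²) · cd · (s²·A²) = kg⁻¹·m⁻²·s⁵·A⁴·cd.
Right side:
  Pa = N/m² (pressure = force per area),
      = kg·m⁻¹·s⁻².
  So Pa⁻¹ = kg⁻¹·m·s².
  J = N·m (work = force × distance),
      = kg·m²·s⁻².
  C = A·s = s·A (charge = current × time).
  So C² = s²·A².
  V = W/A (potential = power per current),
      = kg·m²·s⁻³·A⁻¹.
  W = J/s (power = energy per time),
      = kg·m²·s⁻³.
  So W⁻¹ = kg⁻¹·m⁻²·s³.
  Combining: Pa⁻¹·A·J·C²·V·W⁻¹·m⁻³·cd = (kg⁻¹·m·s²) · A · (kg·m²·s⁻²) · (s²·A²) · (kg·m²·s⁻³·A⁻¹) · (kg⁻¹·m⁻²·s³) · m⁻³ · cd = s²·A²·cd.
Left is kg⁻¹·m⁻²·s⁵·A⁴·cd; right is s²·A²·cd — different.

No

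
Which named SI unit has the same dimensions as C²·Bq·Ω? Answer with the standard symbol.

J

C = A·s = s·A (charge = current × time).
So C² = s²·A².
Bq = 1/s = s⁻¹ (activity is decays per second).
Ω = V/A (resistance = voltage per current),
    = kg·m²·s⁻³·A⁻².
Combining: C²·Bq·Ω = (s²·A²) · s⁻¹ · (kg·m²·s⁻³·A⁻²) = kg·m²·s⁻².
kg·m²·s⁻² is the base-SI form of the joule.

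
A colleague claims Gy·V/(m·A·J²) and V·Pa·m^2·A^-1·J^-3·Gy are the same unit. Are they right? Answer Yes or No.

Yes

Left side:
  Gy = J/kg (absorbed dose = energy per mass),
      = m²·s⁻².
  J = N·m (work = force × distance),
      = kg·m²·s⁻².
  So J⁻² = kg⁻²·m⁻⁴·s⁴.
  V = W/A (potential = power per current),
      = kg·m²·s⁻³·A⁻¹.
  Combining: Gy·m⁻¹·A⁻¹·J⁻²·V = (m²·s⁻²) · m⁻¹ · A⁻¹ · (kg⁻²·m⁻⁴·s⁴) · (kg·m²·s⁻³·A⁻¹) = kg⁻¹·m⁻¹·s⁻¹·A⁻².
Right side:
  V = W/A (potential = power per current),
      = kg·m²·s⁻³·A⁻¹.
  Pa = N/m² (pressure = force per area),
      = kg·m⁻¹·s⁻².
  J = N·m (work = force × distance),
      = kg·m²·s⁻².
  So J⁻³ = kg⁻³·m⁻⁶·s⁶.
  Gy = J/kg (absorbed dose = energy per mass),
      = m²·s⁻².
  Combining: V·Pa·m²·A⁻¹·J⁻³·Gy = (kg·m²·s⁻³·A⁻¹) · (kg·m⁻¹·s⁻²) · m² · A⁻¹ · (kg⁻³·m⁻⁶·s⁶) · (m²·s⁻²) = kg⁻¹·m⁻¹·s⁻¹·A⁻².
Both reduce to kg⁻¹·m⁻¹·s⁻¹·A⁻².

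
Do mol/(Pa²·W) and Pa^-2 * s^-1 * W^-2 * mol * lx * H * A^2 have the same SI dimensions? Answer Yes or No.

No

Left side:
  Pa = kg·m⁻¹·s⁻².
  So Pa⁻² = kg⁻²·m²·s⁴.
  W = kg·m²·s⁻³.
  So W⁻¹ = kg⁻¹·m⁻²·s³.
  Combining: Pa⁻²·mol·W⁻¹ = (kg⁻²·m²·s⁴) · mol · (kg⁻¹·m⁻²·s³) = kg⁻³·s⁷·mol.
Right side:
  Pa = kg·m⁻¹·s⁻².
  So Pa⁻² = kg⁻²·m²·s⁴.
  W = kg·m²·s⁻³.
  So W⁻² = kg⁻²·m⁻⁴·s⁶.
  lx = m⁻²·cd.
  H = kg·m²·s⁻²·A⁻².
  Combining: Pa⁻²·s⁻¹·W⁻²·mol·lx·H·A² = (kg⁻²·m²·s⁴) · s⁻¹ · (kg⁻²·m⁻⁴·s⁶) · mol · (m⁻²·cd) · (kg·m²·s⁻²·A⁻²) · A² = kg⁻³·m⁻²·s⁷·mol·cd.
Left is kg⁻³·s⁷·mol; right is kg⁻³·m⁻²·s⁷·mol·cd — different.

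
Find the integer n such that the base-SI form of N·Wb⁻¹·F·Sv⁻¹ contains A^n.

N = kg·m·s⁻².
Wb = kg·m²·s⁻²·A⁻¹.
So Wb⁻¹ = kg⁻¹·m⁻²·s²·A.
F = kg⁻¹·m⁻²·s⁴·A².
Sv = m²·s⁻².
So Sv⁻¹ = m⁻²·s².
Combining: N·Wb⁻¹·F·Sv⁻¹ = (kg·m·s⁻²) · (kg⁻¹·m⁻²·s²·A) · (kg⁻¹·m⁻²·s⁴·A²) · (m⁻²·s²) = kg⁻¹·m⁻⁵·s⁶·A³.
The exponent of A is 3.

3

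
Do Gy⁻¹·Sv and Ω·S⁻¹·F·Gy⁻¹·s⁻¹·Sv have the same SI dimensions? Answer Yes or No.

Left side:
  Gy = m²·s⁻².
  So Gy⁻¹ = m⁻²·s².
  Sv = m²·s⁻².
  Combining: Gy⁻¹·Sv = (m⁻²·s²) · (m²·s⁻²) = 1.
Right side:
  Ω = V/A (resistance = voltage per current),
      = kg·m²·s⁻³·A⁻².
  S = 1/Ω (conductance is reciprocal resistance),
      = kg⁻¹·m⁻²·s³·A².
  So S⁻¹ = kg·m²·s⁻³·A⁻².
  F = C/V (capacitance = charge per voltage),
      = A·s/(kg·m²·s⁻³·A⁻¹) (substituting C and V),
      = kg⁻¹·m⁻²·s⁴·A².
  Gy = J/kg (absorbed dose = energy per mass),
      = m²·s⁻².
  So Gy⁻¹ = m⁻²·s².
  Sv = J/kg (equivalent dose = energy per mass),
      = m²·s⁻².
  Combining: Ω·S⁻¹·F·Gy⁻¹·s⁻¹·Sv = (kg·m²·s⁻³·A⁻²) · (kg·m²·s⁻³·A⁻²) · (kg⁻¹·m⁻²·s⁴·A²) · (m⁻²·s²) · s⁻¹ · (m²·s⁻²) = kg·m²·s⁻³·A⁻².
Left is 1; right is kg·m²·s⁻³·A⁻² — different.

No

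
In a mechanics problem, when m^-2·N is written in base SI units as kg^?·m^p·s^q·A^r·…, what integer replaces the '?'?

N = kg·m/s² = kg·m·s⁻² (force = mass × acceleration).
Combining: m⁻²·N = m⁻² · (kg·m·s⁻²) = kg·m⁻¹·s⁻².
The exponent of kg is 1.

1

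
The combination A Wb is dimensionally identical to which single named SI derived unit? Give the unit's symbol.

Wb = kg·m²·s⁻²·A⁻¹.
Combining: A·Wb = A · (kg·m²·s⁻²·A⁻¹) = kg·m²·s⁻².
kg·m²·s⁻² is the base-SI form of the joule.

J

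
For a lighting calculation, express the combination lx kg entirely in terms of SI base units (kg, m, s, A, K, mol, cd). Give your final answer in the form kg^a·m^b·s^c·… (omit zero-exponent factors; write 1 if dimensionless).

lx = lm/m² (illuminance = luminous flux per area),
    = m⁻²·cd.
Combining: lx·kg = (m⁻²·cd) · kg = kg·m⁻²·cd.

kg·m⁻²·cd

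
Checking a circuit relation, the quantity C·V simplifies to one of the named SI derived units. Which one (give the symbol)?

J

C = A·s = s·A (charge = current × time).
V = W/A (potential = power per current),
    = kg·m²·s⁻³·A⁻¹.
Combining: C·V = (s·A) · (kg·m²·s⁻³·A⁻¹) = kg·m²·s⁻².
kg·m²·s⁻² is the base-SI form of the joule.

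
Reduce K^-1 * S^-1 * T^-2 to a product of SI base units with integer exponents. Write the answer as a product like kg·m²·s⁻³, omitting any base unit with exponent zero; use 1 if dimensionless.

kg⁻¹·m²·s·K⁻¹

S = 1/Ω (conductance is reciprocal resistance),
    = kg⁻¹·m⁻²·s³·A².
So S⁻¹ = kg·m²·s⁻³·A⁻².
T = Wb/m² (flux density = flux per area),
    = kg·s⁻²·A⁻¹.
So T⁻² = kg⁻²·s⁴·A².
Combining: K⁻¹·S⁻¹·T⁻² = K⁻¹ · (kg·m²·s⁻³·A⁻²) · (kg⁻²·s⁴·A²) = kg⁻¹·m²·s·K⁻¹.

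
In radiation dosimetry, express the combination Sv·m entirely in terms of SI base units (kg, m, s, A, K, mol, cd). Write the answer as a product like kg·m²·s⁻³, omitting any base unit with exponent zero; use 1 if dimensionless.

Sv = J/kg (equivalent dose = energy per mass),
    = m²·s⁻².
Combining: Sv·m = (m²·s⁻²) · m = m³·s⁻².

m³·s⁻²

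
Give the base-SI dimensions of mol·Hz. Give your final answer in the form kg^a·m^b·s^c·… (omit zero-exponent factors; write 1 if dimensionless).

s⁻¹·mol

Hz = 1/s = s⁻¹ (frequency is cycles per second).
Combining: mol·Hz = mol · s⁻¹ = s⁻¹·mol.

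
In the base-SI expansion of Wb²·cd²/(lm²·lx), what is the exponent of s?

-4

Wb = V·s (flux: a volt is a weber per second),
    = kg·m²·s⁻²·A⁻¹.
So Wb² = kg²·m⁴·s⁻⁴·A⁻².
lm = cd·sr = cd (luminous flux; sr is dimensionless).
So lm⁻² = cd⁻².
lx = lm/m² (illuminance = luminous flux per area),
    = m⁻²·cd.
So lx⁻¹ = m²·cd⁻¹.
Combining: Wb²·cd²·lm⁻²·lx⁻¹ = (kg²·m⁴·s⁻⁴·A⁻²) · cd² · cd⁻² · (m²·cd⁻¹) = kg²·m⁶·s⁻⁴·A⁻²·cd⁻¹.
The exponent of s is -4.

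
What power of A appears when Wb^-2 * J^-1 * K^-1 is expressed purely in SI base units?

Wb = V·s (flux: a volt is a weber per second),
    = kg·m²·s⁻²·A⁻¹.
So Wb⁻² = kg⁻²·m⁻⁴·s⁴·A².
J = N·m (work = force × distance),
    = kg·m²·s⁻².
So J⁻¹ = kg⁻¹·m⁻²·s².
Combining: Wb⁻²·J⁻¹·K⁻¹ = (kg⁻²·m⁻⁴·s⁴·A²) · (kg⁻¹·m⁻²·s²) · K⁻¹ = kg⁻³·m⁻⁶·s⁶·A²·K⁻¹.
The exponent of A is 2.

2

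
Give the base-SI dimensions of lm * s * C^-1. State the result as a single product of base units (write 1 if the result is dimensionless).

lm = cd.
C = s·A.
So C⁻¹ = s⁻¹·A⁻¹.
Combining: lm·s·C⁻¹ = cd · s · (s⁻¹·A⁻¹) = A⁻¹·cd.

A⁻¹·cd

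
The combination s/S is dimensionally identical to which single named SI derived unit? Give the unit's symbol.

S = 1/Ω (conductance is reciprocal resistance),
    = kg⁻¹·m⁻²·s³·A².
So S⁻¹ = kg·m²·s⁻³·A⁻².
Combining: S⁻¹·s = (kg·m²·s⁻³·A⁻²) · s = kg·m²·s⁻²·A⁻².
kg·m²·s⁻²·A⁻² is the base-SI form of the henry.

H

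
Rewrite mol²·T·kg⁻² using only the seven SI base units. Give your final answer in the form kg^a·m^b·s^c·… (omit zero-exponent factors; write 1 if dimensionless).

kg⁻¹·s⁻²·A⁻¹·mol²

T = Wb/m² (flux density = flux per area),
    = kg·s⁻²·A⁻¹.
Combining: mol²·T·kg⁻² = mol² · (kg·s⁻²·A⁻¹) · kg⁻² = kg⁻¹·s⁻²·A⁻¹·mol².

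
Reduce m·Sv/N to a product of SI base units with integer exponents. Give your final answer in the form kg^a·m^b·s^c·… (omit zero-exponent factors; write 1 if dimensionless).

kg⁻¹·m²

N = kg·m·s⁻².
So N⁻¹ = kg⁻¹·m⁻¹·s².
Sv = m²·s⁻².
Combining: m·N⁻¹·Sv = m · (kg⁻¹·m⁻¹·s²) · (m²·s⁻²) = kg⁻¹·m².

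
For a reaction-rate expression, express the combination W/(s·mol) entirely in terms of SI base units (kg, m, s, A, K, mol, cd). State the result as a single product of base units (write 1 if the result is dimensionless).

kg·m²·s⁻⁴·mol⁻¹

W = J/s (power = energy per time),
    = kg·m²·s⁻³.
Combining: s⁻¹·W·mol⁻¹ = s⁻¹ · (kg·m²·s⁻³) · mol⁻¹ = kg·m²·s⁻⁴·mol⁻¹.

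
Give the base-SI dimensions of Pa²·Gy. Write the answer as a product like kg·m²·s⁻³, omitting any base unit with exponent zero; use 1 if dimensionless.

Pa = N/m² (pressure = force per area),
    = kg·m⁻¹·s⁻².
So Pa² = kg²·m⁻²·s⁻⁴.
Gy = J/kg (absorbed dose = energy per mass),
    = m²·s⁻².
Combining: Pa²·Gy = (kg²·m⁻²·s⁻⁴) · (m²·s⁻²) = kg²·s⁻⁶.

kg²·s⁻⁶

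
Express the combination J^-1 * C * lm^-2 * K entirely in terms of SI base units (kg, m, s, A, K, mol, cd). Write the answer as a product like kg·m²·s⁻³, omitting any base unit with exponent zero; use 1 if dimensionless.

J = kg·m²·s⁻².
So J⁻¹ = kg⁻¹·m⁻²·s².
C = s·A.
lm = cd.
So lm⁻² = cd⁻².
Combining: J⁻¹·C·lm⁻²·K = (kg⁻¹·m⁻²·s²) · (s·A) · cd⁻² · K = kg⁻¹·m⁻²·s³·A·K·cd⁻².

kg⁻¹·m⁻²·s³·A·K·cd⁻²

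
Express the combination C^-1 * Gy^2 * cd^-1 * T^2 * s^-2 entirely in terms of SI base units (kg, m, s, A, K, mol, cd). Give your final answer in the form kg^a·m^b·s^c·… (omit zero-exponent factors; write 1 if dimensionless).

C = s·A.
So C⁻¹ = s⁻¹·A⁻¹.
Gy = m²·s⁻².
So Gy² = m⁴·s⁻⁴.
T = kg·s⁻²·A⁻¹.
So T² = kg²·s⁻⁴·A⁻².
Combining: C⁻¹·Gy²·cd⁻¹·T²·s⁻² = (s⁻¹·A⁻¹) · (m⁴·s⁻⁴) · cd⁻¹ · (kg²·s⁻⁴·A⁻²) · s⁻² = kg²·m⁴·s⁻¹¹·A⁻³·cd⁻¹.

kg²·m⁴·s⁻¹¹·A⁻³·cd⁻¹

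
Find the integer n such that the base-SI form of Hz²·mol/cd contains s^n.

Hz = s⁻¹.
So Hz² = s⁻².
Combining: Hz²·mol·cd⁻¹ = s⁻² · mol · cd⁻¹ = s⁻²·mol·cd⁻¹.
The exponent of s is -2.

-2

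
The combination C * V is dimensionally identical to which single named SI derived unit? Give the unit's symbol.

J

C = s·A.
V = kg·m²·s⁻³·A⁻¹.
Combining: C·V = (s·A) · (kg·m²·s⁻³·A⁻¹) = kg·m²·s⁻².
kg·m²·s⁻² is the base-SI form of the joule.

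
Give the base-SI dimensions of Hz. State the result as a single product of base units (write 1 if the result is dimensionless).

s⁻¹

Hz = s⁻¹.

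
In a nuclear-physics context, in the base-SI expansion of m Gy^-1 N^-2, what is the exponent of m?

Gy = J/kg (absorbed dose = energy per mass),
    = m²·s⁻².
So Gy⁻¹ = m⁻²·s².
N = kg·m/s² = kg·m·s⁻² (force = mass × acceleration).
So N⁻² = kg⁻²·m⁻²·s⁴.
Combining: m·Gy⁻¹·N⁻² = m · (m⁻²·s²) · (kg⁻²·m⁻²·s⁴) = kg⁻²·m⁻³·s⁶.
The exponent of m is -3.

-3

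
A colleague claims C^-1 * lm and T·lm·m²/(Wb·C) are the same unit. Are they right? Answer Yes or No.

Yes

Left side:
  C = A·s = s·A (charge = current × time).
  So C⁻¹ = s⁻¹·A⁻¹.
  lm = cd·sr = cd (luminous flux; sr is dimensionless).
  Combining: C⁻¹·lm = (s⁻¹·A⁻¹) · cd = s⁻¹·A⁻¹·cd.
Right side:
  Wb = kg·m²·s⁻²·A⁻¹.
  So Wb⁻¹ = kg⁻¹·m⁻²·s²·A.
  C = s·A.
  So C⁻¹ = s⁻¹·A⁻¹.
  T = kg·s⁻²·A⁻¹.
  lm = cd.
  Combining: Wb⁻¹·C⁻¹·T·lm·m² = (kg⁻¹·m⁻²·s²·A) · (s⁻¹·A⁻¹) · (kg·s⁻²·A⁻¹) · cd · m² = s⁻¹·A⁻¹·cd.
Both reduce to s⁻¹·A⁻¹·cd.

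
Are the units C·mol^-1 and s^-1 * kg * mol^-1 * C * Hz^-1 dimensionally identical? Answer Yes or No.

No

Left side:
  C = s·A.
  Combining: C·mol⁻¹ = (s·A) · mol⁻¹ = s·A·mol⁻¹.
Right side:
  C = A·s = s·A (charge = current × time).
  Hz = 1/s = s⁻¹ (frequency is cycles per second).
  So Hz⁻¹ = s.
  Combining: s⁻¹·kg·mol⁻¹·C·Hz⁻¹ = s⁻¹ · kg · mol⁻¹ · (s·A) · s = kg·s·A·mol⁻¹.
Left is s·A·mol⁻¹; right is kg·s·A·mol⁻¹ — different.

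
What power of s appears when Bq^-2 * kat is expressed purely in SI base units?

1

Bq = 1/s = s⁻¹ (activity is decays per second).
So Bq⁻² = s².
kat = mol/s = s⁻¹·mol (catalytic activity).
Combining: Bq⁻²·kat = s² · (s⁻¹·mol) = s·mol.
The exponent of s is 1.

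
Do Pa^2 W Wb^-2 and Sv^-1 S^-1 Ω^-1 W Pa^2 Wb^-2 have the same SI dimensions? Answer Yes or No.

No

Left side:
  Pa = N/m² (pressure = force per area),
      = kg·m⁻¹·s⁻².
  So Pa² = kg²·m⁻²·s⁻⁴.
  W = J/s (power = energy per time),
      = kg·m²·s⁻³.
  Wb = V·s (flux: a volt is a weber per second),
      = kg·m²·s⁻²·A⁻¹.
  So Wb⁻² = kg⁻²·m⁻⁴·s⁴·A².
  Combining: Pa²·W·Wb⁻² = (kg²·m⁻²·s⁻⁴) · (kg·m²·s⁻³) · (kg⁻²·m⁻⁴·s⁴·A²) = kg·m⁻⁴·s⁻³·A².
Right side:
  Sv = J/kg (equivalent dose = energy per mass),
      = m²·s⁻².
  So Sv⁻¹ = m⁻²·s².
  S = 1/Ω (conductance is reciprocal resistance),
      = kg⁻¹·m⁻²·s³·A².
  So S⁻¹ = kg·m²·s⁻³·A⁻².
  Ω = V/A (resistance = voltage per current),
      = kg·m²·s⁻³·A⁻².
  So Ω⁻¹ = kg⁻¹·m⁻²·s³·A².
  W = J/s (power = energy per time),
      = kg·m²·s⁻³.
  Pa = N/m² (pressure = force per area),
      = kg·m⁻¹·s⁻².
  So Pa² = kg²·m⁻²·s⁻⁴.
  Wb = V·s (flux: a volt is a weber per second),
      = kg·m²·s⁻²·A⁻¹.
  So Wb⁻² = kg⁻²·m⁻⁴·s⁴·A².
  Combining: Sv⁻¹·S⁻¹·Ω⁻¹·W·Pa²·Wb⁻² = (m⁻²·s²) · (kg·m²·s⁻³·A⁻²) · (kg⁻¹·m⁻²·s³·A²) · (kg·m²·s⁻³) · (kg²·m⁻²·s⁻⁴) · (kg⁻²·m⁻⁴·s⁴·A²) = kg·m⁻⁶·s⁻¹·A².
Left is kg·m⁻⁴·s⁻³·A²; right is kg·m⁻⁶·s⁻¹·A² — different.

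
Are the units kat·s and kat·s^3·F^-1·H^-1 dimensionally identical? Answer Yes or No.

Yes

Left side:
  kat = s⁻¹·mol.
  Combining: kat·s = (s⁻¹·mol) · s = mol.
Right side:
  kat = mol/s = s⁻¹·mol (catalytic activity).
  F = C/V (capacitance = charge per voltage),
      = A·s/(kg·m²·s⁻³·A⁻¹) (substituting C and V),
      = kg⁻¹·m⁻²·s⁴·A².
  So F⁻¹ = kg·m²·s⁻⁴·A⁻².
  H = Wb/A (inductance = flux per current),
      = kg·m²·s⁻²·A⁻².
  So H⁻¹ = kg⁻¹·m⁻²·s²·A².
  Combining: kat·s³·F⁻¹·H⁻¹ = (s⁻¹·mol) · s³ · (kg·m²·s⁻⁴·A⁻²) · (kg⁻¹·m⁻²·s²·A²) = mol.
Both reduce to mol.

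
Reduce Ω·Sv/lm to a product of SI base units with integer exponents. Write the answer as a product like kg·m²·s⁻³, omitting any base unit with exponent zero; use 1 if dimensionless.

kg·m⁴·s⁻⁵·A⁻²·cd⁻¹

lm = cd·sr = cd (luminous flux; sr is dimensionless).
So lm⁻¹ = cd⁻¹.
Ω = V/A (resistance = voltage per current),
    = kg·m²·s⁻³·A⁻².
Sv = J/kg (equivalent dose = energy per mass),
    = m²·s⁻².
Combining: lm⁻¹·Ω·Sv = cd⁻¹ · (kg·m²·s⁻³·A⁻²) · (m²·s⁻²) = kg·m⁴·s⁻⁵·A⁻²·cd⁻¹.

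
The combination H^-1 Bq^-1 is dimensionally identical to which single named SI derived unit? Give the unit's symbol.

H = Wb/A (inductance = flux per current),
    = kg·m²·s⁻²·A⁻².
So H⁻¹ = kg⁻¹·m⁻²·s²·A².
Bq = 1/s = s⁻¹ (activity is decays per second).
So Bq⁻¹ = s.
Combining: H⁻¹·Bq⁻¹ = (kg⁻¹·m⁻²·s²·A²) · s = kg⁻¹·m⁻²·s³·A².
kg⁻¹·m⁻²·s³·A² is the base-SI form of the siemens.

S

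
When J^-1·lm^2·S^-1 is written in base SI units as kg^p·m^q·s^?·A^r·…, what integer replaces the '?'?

-1

J = N·m (work = force × distance),
    = kg·m²·s⁻².
So J⁻¹ = kg⁻¹·m⁻²·s².
lm = cd·sr = cd (luminous flux; sr is dimensionless).
So lm² = cd².
S = 1/Ω (conductance is reciprocal resistance),
    = kg⁻¹·m⁻²·s³·A².
So S⁻¹ = kg·m²·s⁻³·A⁻².
Combining: J⁻¹·lm²·S⁻¹ = (kg⁻¹·m⁻²·s²) · cd² · (kg·m²·s⁻³·A⁻²) = s⁻¹·A⁻²·cd².
The exponent of s is -1.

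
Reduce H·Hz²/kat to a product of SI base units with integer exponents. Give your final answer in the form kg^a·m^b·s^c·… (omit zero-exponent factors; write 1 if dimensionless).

kg·m²·s⁻³·A⁻²·mol⁻¹

H = Wb/A (inductance = flux per current),
    = kg·m²·s⁻²·A⁻².
kat = mol/s = s⁻¹·mol (catalytic activity).
So kat⁻¹ = s·mol⁻¹.
Hz = 1/s = s⁻¹ (frequency is cycles per second).
So Hz² = s⁻².
Combining: H·kat⁻¹·Hz² = (kg·m²·s⁻²·A⁻²) · (s·mol⁻¹) · s⁻² = kg·m²·s⁻³·A⁻²·mol⁻¹.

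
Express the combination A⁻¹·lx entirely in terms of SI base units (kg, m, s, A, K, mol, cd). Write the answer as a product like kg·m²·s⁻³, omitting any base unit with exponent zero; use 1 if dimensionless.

m⁻²·A⁻¹·cd

lx = lm/m² (illuminance = luminous flux per area),
    = m⁻²·cd.
Combining: A⁻¹·lx = A⁻¹ · (m⁻²·cd) = m⁻²·A⁻¹·cd.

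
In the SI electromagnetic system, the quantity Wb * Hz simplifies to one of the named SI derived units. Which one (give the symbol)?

V

Wb = kg·m²·s⁻²·A⁻¹.
Hz = s⁻¹.
Combining: Wb·Hz = (kg·m²·s⁻²·A⁻¹) · s⁻¹ = kg·m²·s⁻³·A⁻¹.
kg·m²·s⁻³·A⁻¹ is the base-SI form of the volt.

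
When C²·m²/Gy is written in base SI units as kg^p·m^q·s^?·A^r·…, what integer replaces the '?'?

Gy = J/kg (absorbed dose = energy per mass),
    = m²·s⁻².
So Gy⁻¹ = m⁻²·s².
C = A·s = s·A (charge = current × time).
So C² = s²·A².
Combining: Gy⁻¹·C²·m² = (m⁻²·s²) · (s²·A²) · m² = s⁴·A².
The exponent of s is 4.

4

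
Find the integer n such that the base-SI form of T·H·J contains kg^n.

3

T = Wb/m² (flux density = flux per area),
    = kg·s⁻²·A⁻¹.
H = Wb/A (inductance = flux per current),
    = kg·m²·s⁻²·A⁻².
J = N·m (work = force × distance),
    = kg·m²·s⁻².
Combining: T·H·J = (kg·s⁻²·A⁻¹) · (kg·m²·s⁻²·A⁻²) · (kg·m²·s⁻²) = kg³·m⁴·s⁻⁶·A⁻³.
The exponent of kg is 3.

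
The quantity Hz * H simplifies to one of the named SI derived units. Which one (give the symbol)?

Ω

Hz = s⁻¹.
H = kg·m²·s⁻²·A⁻².
Combining: Hz·H = s⁻¹ · (kg·m²·s⁻²·A⁻²) = kg·m²·s⁻³·A⁻².
kg·m²·s⁻³·A⁻² is the base-SI form of the ohm.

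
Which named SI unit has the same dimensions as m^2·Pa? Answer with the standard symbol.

N

Pa = N/m² (pressure = force per area),
    = kg·m⁻¹·s⁻².
Combining: m²·Pa = m² · (kg·m⁻¹·s⁻²) = kg·m·s⁻².
kg·m·s⁻² is the base-SI form of the newton.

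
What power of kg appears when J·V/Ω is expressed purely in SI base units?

J = kg·m²·s⁻².
V = kg·m²·s⁻³·A⁻¹.
Ω = kg·m²·s⁻³·A⁻².
So Ω⁻¹ = kg⁻¹·m⁻²·s³·A².
Combining: J·V·Ω⁻¹ = (kg·m²·s⁻²) · (kg·m²·s⁻³·A⁻¹) · (kg⁻¹·m⁻²·s³·A²) = kg·m²·s⁻²·A.
The exponent of kg is 1.

1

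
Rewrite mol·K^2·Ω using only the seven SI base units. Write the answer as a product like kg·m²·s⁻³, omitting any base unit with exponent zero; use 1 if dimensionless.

kg·m²·s⁻³·A⁻²·K²·mol

Ω = kg·m²·s⁻³·A⁻².
Combining: mol·K²·Ω = mol · K² · (kg·m²·s⁻³·A⁻²) = kg·m²·s⁻³·A⁻²·K²·mol.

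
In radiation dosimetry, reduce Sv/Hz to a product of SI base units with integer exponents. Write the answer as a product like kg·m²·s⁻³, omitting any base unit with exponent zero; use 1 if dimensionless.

m²·s⁻¹

Sv = m²·s⁻².
Hz = s⁻¹.
So Hz⁻¹ = s.
Combining: Sv·Hz⁻¹ = (m²·s⁻²) · s = m²·s⁻¹.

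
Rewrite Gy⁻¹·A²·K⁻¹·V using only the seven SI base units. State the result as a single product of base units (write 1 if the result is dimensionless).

Gy = J/kg (absorbed dose = energy per mass),
    = m²·s⁻².
So Gy⁻¹ = m⁻²·s².
V = W/A (potential = power per current),
    = kg·m²·s⁻³·A⁻¹.
Combining: Gy⁻¹·A²·K⁻¹·V = (m⁻²·s²) · A² · K⁻¹ · (kg·m²·s⁻³·A⁻¹) = kg·s⁻¹·A·K⁻¹.

kg·s⁻¹·A·K⁻¹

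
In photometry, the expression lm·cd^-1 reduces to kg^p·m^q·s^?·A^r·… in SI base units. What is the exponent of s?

lm = cd·sr = cd (luminous flux; sr is dimensionless).
Combining: lm·cd⁻¹ = cd · cd⁻¹ = 1.
The exponent of s is 0.

0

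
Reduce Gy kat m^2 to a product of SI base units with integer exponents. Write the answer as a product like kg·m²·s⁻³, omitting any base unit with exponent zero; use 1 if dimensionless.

m⁴·s⁻³·mol

Gy = J/kg (absorbed dose = energy per mass),
    = m²·s⁻².
kat = mol/s = s⁻¹·mol (catalytic activity).
Combining: Gy·kat·m² = (m²·s⁻²) · (s⁻¹·mol) · m² = m⁴·s⁻³·mol.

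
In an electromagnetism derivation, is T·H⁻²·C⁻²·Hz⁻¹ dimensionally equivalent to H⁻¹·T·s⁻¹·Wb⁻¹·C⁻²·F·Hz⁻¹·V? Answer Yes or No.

Left side:
  T = Wb/m² (flux density = flux per area),
      = kg·s⁻²·A⁻¹.
  H = Wb/A (inductance = flux per current),
      = kg·m²·s⁻²·A⁻².
  So H⁻² = kg⁻²·m⁻⁴·s⁴·A⁴.
  C = A·s = s·A (charge = current × time).
  So C⁻² = s⁻²·A⁻².
  Hz = 1/s = s⁻¹ (frequency is cycles per second).
  So Hz⁻¹ = s.
  Combining: T·H⁻²·C⁻²·Hz⁻¹ = (kg·s⁻²·A⁻¹) · (kg⁻²·m⁻⁴·s⁴·A⁴) · (s⁻²·A⁻²) · s = kg⁻¹·m⁻⁴·s·A.
Right side:
  H = Wb/A (inductance = flux per current),
      = kg·m²·s⁻²·A⁻².
  So H⁻¹ = kg⁻¹·m⁻²·s²·A².
  T = Wb/m² (flux density = flux per area),
      = kg·s⁻²·A⁻¹.
  Wb = V·s (flux: a volt is a weber per second),
      = kg·m²·s⁻²·A⁻¹.
  So Wb⁻¹ = kg⁻¹·m⁻²·s²·A.
  C = A·s = s·A (charge = current × time).
  So C⁻² = s⁻²·A⁻².
  F = C/V (capacitance = charge per voltage),
      = A·s/(kg·m²·s⁻³·A⁻¹) (substituting C and V),
      = kg⁻¹·m⁻²·s⁴·A².
  Hz = 1/s = s⁻¹ (frequency is cycles per second).
  So Hz⁻¹ = s.
  V = W/A (potential = power per current),
      = kg·m²·s⁻³·A⁻¹.
  Combining: H⁻¹·T·s⁻¹·Wb⁻¹·C⁻²·F·Hz⁻¹·V = (kg⁻¹·m⁻²·s²·A²) · (kg·s⁻²·A⁻¹) · s⁻¹ · (kg⁻¹·m⁻²·s²·A) · (s⁻²·A⁻²) · (kg⁻¹·m⁻²·s⁴·A²) · s · (kg·m²·s⁻³·A⁻¹) = kg⁻¹·m⁻⁴·s·A.
Both reduce to kg⁻¹·m⁻⁴·s·A.

Yes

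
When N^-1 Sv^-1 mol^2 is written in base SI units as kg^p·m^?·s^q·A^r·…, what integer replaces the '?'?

-3

N = kg·m/s² = kg·m·s⁻² (force = mass × acceleration).
So N⁻¹ = kg⁻¹·m⁻¹·s².
Sv = J/kg (equivalent dose = energy per mass),
    = m²·s⁻².
So Sv⁻¹ = m⁻²·s².
Combining: N⁻¹·Sv⁻¹·mol² = (kg⁻¹·m⁻¹·s²) · (m⁻²·s²) · mol² = kg⁻¹·m⁻³·s⁴·mol².
The exponent of m is -3.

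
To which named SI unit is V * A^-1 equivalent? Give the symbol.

Ω

V = kg·m²·s⁻³·A⁻¹.
Combining: V·A⁻¹ = (kg·m²·s⁻³·A⁻¹) · A⁻¹ = kg·m²·s⁻³·A⁻².
kg·m²·s⁻³·A⁻² is the base-SI form of the ohm.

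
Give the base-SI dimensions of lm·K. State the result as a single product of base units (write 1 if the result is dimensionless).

lm = cd·sr = cd (luminous flux; sr is dimensionless).
Combining: lm·K = cd · K = K·cd.

K·cd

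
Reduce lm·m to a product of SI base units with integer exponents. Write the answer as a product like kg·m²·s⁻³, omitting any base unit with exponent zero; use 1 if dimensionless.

lm = cd·sr = cd (luminous flux; sr is dimensionless).
Combining: lm·m = cd · m = m·cd.

m·cd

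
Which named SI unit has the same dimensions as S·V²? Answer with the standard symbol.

S = 1/Ω (conductance is reciprocal resistance),
    = kg⁻¹·m⁻²·s³·A².
V = W/A (potential = power per current),
    = kg·m²·s⁻³·A⁻¹.
So V² = kg²·m⁴·s⁻⁶·A⁻².
Combining: S·V² = (kg⁻¹·m⁻²·s³·A²) · (kg²·m⁴·s⁻⁶·A⁻²) = kg·m²·s⁻³.
kg·m²·s⁻³ is the base-SI form of the watt.

W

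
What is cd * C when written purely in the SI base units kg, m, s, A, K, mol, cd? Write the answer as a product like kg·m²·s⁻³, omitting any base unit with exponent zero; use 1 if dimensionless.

s·A·cd

C = A·s = s·A (charge = current × time).
Combining: cd·C = cd · (s·A) = s·A·cd.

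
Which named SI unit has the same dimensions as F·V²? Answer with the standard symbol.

F = kg⁻¹·m⁻²·s⁴·A².
V = kg·m²·s⁻³·A⁻¹.
So V² = kg²·m⁴·s⁻⁶·A⁻².
Combining: F·V² = (kg⁻¹·m⁻²·s⁴·A²) · (kg²·m⁴·s⁻⁶·A⁻²) = kg·m²·s⁻².
kg·m²·s⁻² is the base-SI form of the joule.

J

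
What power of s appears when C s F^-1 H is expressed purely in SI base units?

-4

C = A·s = s·A (charge = current × time).
F = C/V (capacitance = charge per voltage),
    = A·s/(kg·m²·s⁻³·A⁻¹) (substituting C and V),
    = kg⁻¹·m⁻²·s⁴·A².
So F⁻¹ = kg·m²·s⁻⁴·A⁻².
H = Wb/A (inductance = flux per current),
    = kg·m²·s⁻²·A⁻².
Combining: C·s·F⁻¹·H = (s·A) · s · (kg·m²·s⁻⁴·A⁻²) · (kg·m²·s⁻²·A⁻²) = kg²·m⁴·s⁻⁴·A⁻³.
The exponent of s is -4.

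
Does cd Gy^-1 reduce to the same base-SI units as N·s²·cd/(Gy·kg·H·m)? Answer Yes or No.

Left side:
  Gy = J/kg (absorbed dose = energy per mass),
      = m²·s⁻².
  So Gy⁻¹ = m⁻²·s².
  Combining: cd·Gy⁻¹ = cd · (m⁻²·s²) = m⁻²·s²·cd.
Right side:
  N = kg·m·s⁻².
  Gy = m²·s⁻².
  So Gy⁻¹ = m⁻²·s².
  H = kg·m²·s⁻²·A⁻².
  So H⁻¹ = kg⁻¹·m⁻²·s²·A².
  Combining: N·s²·Gy⁻¹·cd·kg⁻¹·H⁻¹·m⁻¹ = (kg·m·s⁻²) · s² · (m⁻²·s²) · cd · kg⁻¹ · (kg⁻¹·m⁻²·s²·A²) · m⁻¹ = kg⁻¹·m⁻⁴·s⁴·A²·cd.
Left is m⁻²·s²·cd; right is kg⁻¹·m⁻⁴·s⁴·A²·cd — different.

No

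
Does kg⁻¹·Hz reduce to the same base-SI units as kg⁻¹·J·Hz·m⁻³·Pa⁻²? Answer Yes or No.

No

Left side:
  Hz = 1/s = s⁻¹ (frequency is cycles per second).
  Combining: kg⁻¹·Hz = kg⁻¹ · s⁻¹ = kg⁻¹·s⁻¹.
Right side:
  J = N·m (work = force × distance),
      = kg·m²·s⁻².
  Hz = 1/s = s⁻¹ (frequency is cycles per second).
  Pa = N/m² (pressure = force per area),
      = kg·m⁻¹·s⁻².
  So Pa⁻² = kg⁻²·m²·s⁴.
  Combining: kg⁻¹·J·Hz·m⁻³·Pa⁻² = kg⁻¹ · (kg·m²·s⁻²) · s⁻¹ · m⁻³ · (kg⁻²·m²·s⁴) = kg⁻²·m·s.
Left is kg⁻¹·s⁻¹; right is kg⁻²·m·s — different.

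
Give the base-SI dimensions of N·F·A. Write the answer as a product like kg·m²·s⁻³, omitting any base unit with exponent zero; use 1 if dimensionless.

m⁻¹·s²·A³

N = kg·m·s⁻².
F = kg⁻¹·m⁻²·s⁴·A².
Combining: N·F·A = (kg·m·s⁻²) · (kg⁻¹·m⁻²·s⁴·A²) · A = m⁻¹·s²·A³.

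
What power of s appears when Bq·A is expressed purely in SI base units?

Bq = s⁻¹.
Combining: Bq·A = s⁻¹ · A = s⁻¹·A.
The exponent of s is -1.

-1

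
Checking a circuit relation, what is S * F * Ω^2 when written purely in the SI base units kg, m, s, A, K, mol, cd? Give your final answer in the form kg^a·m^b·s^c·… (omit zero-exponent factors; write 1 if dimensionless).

s

S = 1/Ω (conductance is reciprocal resistance),
    = kg⁻¹·m⁻²·s³·A².
F = C/V (capacitance = charge per voltage),
    = A·s/(kg·m²·s⁻³·A⁻¹) (substituting C and V),
    = kg⁻¹·m⁻²·s⁴·A².
Ω = V/A (resistance = voltage per current),
    = kg·m²·s⁻³·A⁻².
So Ω² = kg²·m⁴·s⁻⁶·A⁻⁴.
Combining: S·F·Ω² = (kg⁻¹·m⁻²·s³·A²) · (kg⁻¹·m⁻²·s⁴·A²) · (kg²·m⁴·s⁻⁶·A⁻⁴) = s.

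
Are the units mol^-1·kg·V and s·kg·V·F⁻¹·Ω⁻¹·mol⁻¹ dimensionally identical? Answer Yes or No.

Left side:
  V = W/A (potential = power per current),
      = kg·m²·s⁻³·A⁻¹.
  Combining: mol⁻¹·kg·V = mol⁻¹ · kg · (kg·m²·s⁻³·A⁻¹) = kg²·m²·s⁻³·A⁻¹·mol⁻¹.
Right side:
  V = W/A (potential = power per current),
      = kg·m²·s⁻³·A⁻¹.
  F = C/V (capacitance = charge per voltage),
      = A·s/(kg·m²·s⁻³·A⁻¹) (substituting C and V),
      = kg⁻¹·m⁻²·s⁴·A².
  So F⁻¹ = kg·m²·s⁻⁴·A⁻².
  Ω = V/A (resistance = voltage per current),
      = kg·m²·s⁻³·A⁻².
  So Ω⁻¹ = kg⁻¹·m⁻²·s³·A².
  Combining: s·kg·V·F⁻¹·Ω⁻¹·mol⁻¹ = s · kg · (kg·m²·s⁻³·A⁻¹) · (kg·m²·s⁻⁴·A⁻²) · (kg⁻¹·m⁻²·s³·A²) · mol⁻¹ = kg²·m²·s⁻³·A⁻¹·mol⁻¹.
Both reduce to kg²·m²·s⁻³·A⁻¹·mol⁻¹.

Yes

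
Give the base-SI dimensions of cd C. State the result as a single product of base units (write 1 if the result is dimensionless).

C = A·s = s·A (charge = current × time).
Combining: cd·C = cd · (s·A) = s·A·cd.

s·A·cd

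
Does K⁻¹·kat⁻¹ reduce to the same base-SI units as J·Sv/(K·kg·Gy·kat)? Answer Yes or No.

Left side:
  kat = mol/s = s⁻¹·mol (catalytic activity).
  So kat⁻¹ = s·mol⁻¹.
  Combining: K⁻¹·kat⁻¹ = K⁻¹ · (s·mol⁻¹) = s·K⁻¹·mol⁻¹.
Right side:
  J = N·m (work = force × distance),
      = kg·m²·s⁻².
  Sv = J/kg (equivalent dose = energy per mass),
      = m²·s⁻².
  Gy = J/kg (absorbed dose = energy per mass),
      = m²·s⁻².
  So Gy⁻¹ = m⁻²·s².
  kat = mol/s = s⁻¹·mol (catalytic activity).
  So kat⁻¹ = s·mol⁻¹.
  Combining: J·Sv·K⁻¹·kg⁻¹·Gy⁻¹·kat⁻¹ = (kg·m²·s⁻²) · (m²·s⁻²) · K⁻¹ · kg⁻¹ · (m⁻²·s²) · (s·mol⁻¹) = m²·s⁻¹·K⁻¹·mol⁻¹.
Left is s·K⁻¹·mol⁻¹; right is m²·s⁻¹·K⁻¹·mol⁻¹ — different.

No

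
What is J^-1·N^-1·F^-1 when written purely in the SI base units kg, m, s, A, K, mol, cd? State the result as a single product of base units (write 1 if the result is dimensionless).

kg⁻¹·m⁻¹·A⁻²

J = N·m (work = force × distance),
    = kg·m²·s⁻².
So J⁻¹ = kg⁻¹·m⁻²·s².
N = kg·m/s² = kg·m·s⁻² (force = mass × acceleration).
So N⁻¹ = kg⁻¹·m⁻¹·s².
F = C/V (capacitance = charge per voltage),
    = A·s/(kg·m²·s⁻³·A⁻¹) (substituting C and V),
    = kg⁻¹·m⁻²·s⁴·A².
So F⁻¹ = kg·m²·s⁻⁴·A⁻².
Combining: J⁻¹·N⁻¹·F⁻¹ = (kg⁻¹·m⁻²·s²) · (kg⁻¹·m⁻¹·s²) · (kg·m²·s⁻⁴·A⁻²) = kg⁻¹·m⁻¹·A⁻².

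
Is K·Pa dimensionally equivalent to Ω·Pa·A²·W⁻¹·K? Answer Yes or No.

Yes

Left side:
  Pa = N/m² (pressure = force per area),
      = kg·m⁻¹·s⁻².
  Combining: K·Pa = K · (kg·m⁻¹·s⁻²) = kg·m⁻¹·s⁻²·K.
Right side:
  Ω = V/A (resistance = voltage per current),
      = kg·m²·s⁻³·A⁻².
  Pa = N/m² (pressure = force per area),
      = kg·m⁻¹·s⁻².
  W = J/s (power = energy per time),
      = kg·m²·s⁻³.
  So W⁻¹ = kg⁻¹·m⁻²·s³.
  Combining: Ω·Pa·A²·W⁻¹·K = (kg·m²·s⁻³·A⁻²) · (kg·m⁻¹·s⁻²) · A² · (kg⁻¹·m⁻²·s³) · K = kg·m⁻¹·s⁻²·K.
Both reduce to kg·m⁻¹·s⁻²·K.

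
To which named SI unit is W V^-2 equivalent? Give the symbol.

W = kg·m²·s⁻³.
V = kg·m²·s⁻³·A⁻¹.
So V⁻² = kg⁻²·m⁻⁴·s⁶·A².
Combining: W·V⁻² = (kg·m²·s⁻³) · (kg⁻²·m⁻⁴·s⁶·A²) = kg⁻¹·m⁻²·s³·A².
kg⁻¹·m⁻²·s³·A² is the base-SI form of the siemens.

S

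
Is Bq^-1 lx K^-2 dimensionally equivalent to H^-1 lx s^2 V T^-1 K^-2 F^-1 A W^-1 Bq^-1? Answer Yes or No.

No

Left side:
  Bq = 1/s = s⁻¹ (activity is decays per second).
  So Bq⁻¹ = s.
  lx = lm/m² (illuminance = luminous flux per area),
      = m⁻²·cd.
  Combining: Bq⁻¹·lx·K⁻² = s · (m⁻²·cd) · K⁻² = m⁻²·s·K⁻²·cd.
Right side:
  H = Wb/A (inductance = flux per current),
      = kg·m²·s⁻²·A⁻².
  So H⁻¹ = kg⁻¹·m⁻²·s²·A².
  lx = lm/m² (illuminance = luminous flux per area),
      = m⁻²·cd.
  V = W/A (potential = power per current),
      = kg·m²·s⁻³·A⁻¹.
  T = Wb/m² (flux density = flux per area),
      = kg·s⁻²·A⁻¹.
  So T⁻¹ = kg⁻¹·s²·A.
  F = C/V (capacitance = charge per voltage),
      = A·s/(kg·m²·s⁻³·A⁻¹) (substituting C and V),
      = kg⁻¹·m⁻²·s⁴·A².
  So F⁻¹ = kg·m²·s⁻⁴·A⁻².
  W = J/s (power = energy per time),
      = kg·m²·s⁻³.
  So W⁻¹ = kg⁻¹·m⁻²·s³.
  Bq = 1/s = s⁻¹ (activity is decays per second).
  So Bq⁻¹ = s.
  Combining: H⁻¹·lx·s²·V·T⁻¹·K⁻²·F⁻¹·A·W⁻¹·Bq⁻¹ = (kg⁻¹·m⁻²·s²·A²) · (m⁻²·cd) · s² · (kg·m²·s⁻³·A⁻¹) · (kg⁻¹·s²·A) · K⁻² · (kg·m²·s⁻⁴·A⁻²) · A · (kg⁻¹·m⁻²·s³) · s = kg⁻¹·m⁻²·s³·A·K⁻²·cd.
Left is m⁻²·s·K⁻²·cd; right is kg⁻¹·m⁻²·s³·A·K⁻²·cd — different.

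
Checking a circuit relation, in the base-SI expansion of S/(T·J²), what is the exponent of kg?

-4

T = kg·s⁻²·A⁻¹.
So T⁻¹ = kg⁻¹·s²·A.
J = kg·m²·s⁻².
So J⁻² = kg⁻²·m⁻⁴·s⁴.
S = kg⁻¹·m⁻²·s³·A².
Combining: T⁻¹·J⁻²·S = (kg⁻¹·s²·A) · (kg⁻²·m⁻⁴·s⁴) · (kg⁻¹·m⁻²·s³·A²) = kg⁻⁴·m⁻⁶·s⁹·A³.
The exponent of kg is -4.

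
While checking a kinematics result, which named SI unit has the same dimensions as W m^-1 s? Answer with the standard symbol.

N

W = kg·m²·s⁻³.
Combining: W·m⁻¹·s = (kg·m²·s⁻³) · m⁻¹ · s = kg·m·s⁻².
kg·m·s⁻² is the base-SI form of the newton.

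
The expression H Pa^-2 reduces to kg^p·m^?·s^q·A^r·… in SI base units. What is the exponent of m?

4

H = kg·m²·s⁻²·A⁻².
Pa = kg·m⁻¹·s⁻².
So Pa⁻² = kg⁻²·m²·s⁴.
Combining: H·Pa⁻² = (kg·m²·s⁻²·A⁻²) · (kg⁻²·m²·s⁴) = kg⁻¹·m⁴·s²·A⁻².
The exponent of m is 4.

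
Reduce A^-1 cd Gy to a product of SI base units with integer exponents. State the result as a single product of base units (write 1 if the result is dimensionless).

Gy = m²·s⁻².
Combining: A⁻¹·cd·Gy = A⁻¹ · cd · (m²·s⁻²) = m²·s⁻²·A⁻¹·cd.

m²·s⁻²·A⁻¹·cd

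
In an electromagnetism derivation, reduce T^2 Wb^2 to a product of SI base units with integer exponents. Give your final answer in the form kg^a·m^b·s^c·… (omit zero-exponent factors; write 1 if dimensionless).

kg⁴·m⁴·s⁻⁸·A⁻⁴

T = kg·s⁻²·A⁻¹.
So T² = kg²·s⁻⁴·A⁻².
Wb = kg·m²·s⁻²·A⁻¹.
So Wb² = kg²·m⁴·s⁻⁴·A⁻².
Combining: T²·Wb² = (kg²·s⁻⁴·A⁻²) · (kg²·m⁴·s⁻⁴·A⁻²) = kg⁴·m⁴·s⁻⁸·A⁻⁴.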